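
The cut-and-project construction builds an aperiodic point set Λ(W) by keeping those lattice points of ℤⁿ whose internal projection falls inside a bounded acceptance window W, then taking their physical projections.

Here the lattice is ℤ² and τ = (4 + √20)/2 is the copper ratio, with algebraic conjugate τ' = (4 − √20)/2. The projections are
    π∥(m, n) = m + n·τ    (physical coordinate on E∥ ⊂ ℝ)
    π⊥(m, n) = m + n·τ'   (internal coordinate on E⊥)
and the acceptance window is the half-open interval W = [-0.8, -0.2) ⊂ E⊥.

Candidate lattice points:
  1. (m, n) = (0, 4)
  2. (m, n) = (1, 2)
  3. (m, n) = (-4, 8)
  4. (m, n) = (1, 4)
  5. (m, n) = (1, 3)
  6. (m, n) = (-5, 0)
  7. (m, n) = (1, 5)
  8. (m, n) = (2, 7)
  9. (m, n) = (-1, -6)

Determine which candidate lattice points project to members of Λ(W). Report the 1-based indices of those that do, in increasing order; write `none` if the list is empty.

Compute τ' = (4−√20)/2 = -0.236068, so π⊥(m,n) = m -0.236068·n.
[1] lift (0,4): star map gives -0.944272; window check -0.8 ≤ -0.944272 < -0.2 is false → out
[2] lift (1,2): star map gives 0.527864; window check -0.8 ≤ 0.527864 < -0.2 is false → out
[3] lift (-4,8): star map gives -5.888544; window check -0.8 ≤ -5.888544 < -0.2 is false → out
[4] lift (1,4): star map gives 0.055728; window check -0.8 ≤ 0.055728 < -0.2 is false → out
[5] lift (1,3): star map gives 0.291796; window check -0.8 ≤ 0.291796 < -0.2 is false → out
[6] lift (-5,0): star map gives -5.000000; window check -0.8 ≤ -5.000000 < -0.2 is false → out
[7] lift (1,5): star map gives -0.180340; window check -0.8 ≤ -0.180340 < -0.2 is false → out
[8] lift (2,7): star map gives 0.347524; window check -0.8 ≤ 0.347524 < -0.2 is false → out
[9] lift (-1,-6): star map gives 0.416408; window check -0.8 ≤ 0.416408 < -0.2 is false → out

none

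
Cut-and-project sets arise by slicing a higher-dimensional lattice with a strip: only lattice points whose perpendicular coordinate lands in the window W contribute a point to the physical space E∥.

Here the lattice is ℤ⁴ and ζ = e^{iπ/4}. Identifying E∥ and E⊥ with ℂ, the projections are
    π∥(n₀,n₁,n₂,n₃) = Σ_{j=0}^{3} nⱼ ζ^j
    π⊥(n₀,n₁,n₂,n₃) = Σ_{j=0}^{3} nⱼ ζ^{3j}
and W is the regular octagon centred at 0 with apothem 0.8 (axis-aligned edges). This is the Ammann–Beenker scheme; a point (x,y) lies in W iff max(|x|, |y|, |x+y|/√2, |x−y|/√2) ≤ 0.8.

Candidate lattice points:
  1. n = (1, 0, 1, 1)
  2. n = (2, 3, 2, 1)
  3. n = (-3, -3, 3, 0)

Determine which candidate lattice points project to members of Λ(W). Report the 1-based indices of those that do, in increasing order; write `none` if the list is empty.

π⊥(n) = n₀ + n₁ζ³ + n₂ζ⁶ + n₃ζ⁹ where ζ = e^{iπ/4}.
candidate 1: n = (1, 0, 1, 1) → π⊥ ≈ (+1.70711, -0.29289); max(|x|,|y|,|x±y|/√2) = 1.70711 > 0.8 ⇒ ∉ W
candidate 2: n = (2, 3, 2, 1) → π⊥ ≈ (+0.58579, +0.82843); max(|x|,|y|,|x±y|/√2) = 1.00000 > 0.8 ⇒ ∉ W
candidate 3: n = (-3, -3, 3, 0) → π⊥ ≈ (-0.87868, -5.12132); max(|x|,|y|,|x±y|/√2) = 5.12132 > 0.8 ⇒ ∉ W

none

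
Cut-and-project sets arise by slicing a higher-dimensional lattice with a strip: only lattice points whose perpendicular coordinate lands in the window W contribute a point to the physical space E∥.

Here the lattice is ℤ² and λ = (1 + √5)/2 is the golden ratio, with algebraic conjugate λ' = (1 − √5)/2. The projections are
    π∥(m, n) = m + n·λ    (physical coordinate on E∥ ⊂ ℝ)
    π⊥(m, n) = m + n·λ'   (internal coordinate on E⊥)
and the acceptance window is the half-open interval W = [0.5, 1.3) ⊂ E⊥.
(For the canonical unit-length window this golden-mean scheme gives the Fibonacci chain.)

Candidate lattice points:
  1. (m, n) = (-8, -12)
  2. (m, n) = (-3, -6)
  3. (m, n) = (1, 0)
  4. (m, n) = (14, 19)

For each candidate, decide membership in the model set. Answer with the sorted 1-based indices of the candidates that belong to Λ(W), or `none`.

λ' = (1−√5)/2 ≈ -0.61803.
candidate 1: (m,n)=(-8,-12) → π∥ = -8-12·λ ≈ -27.41641, π⊥ = -8-12·λ' ≈ -0.58359 ∉ [0.5, 1.3) ⇒ out
candidate 2: (m,n)=(-3,-6) → π∥ = -3-6·λ ≈ -12.70820, π⊥ = -3-6·λ' ≈ 0.70820 ∈ [0.5, 1.3) ⇒ IN Λ
candidate 3: (m,n)=(1,0) → π∥ = 1+0·λ ≈ 1.00000, π⊥ = 1+0·λ' ≈ 1.00000 ∈ [0.5, 1.3) ⇒ IN Λ
candidate 4: (m,n)=(14,19) → π∥ = 14+19·λ ≈ 44.74265, π⊥ = 14+19·λ' ≈ 2.25735 ∉ [0.5, 1.3) ⇒ out

2, 3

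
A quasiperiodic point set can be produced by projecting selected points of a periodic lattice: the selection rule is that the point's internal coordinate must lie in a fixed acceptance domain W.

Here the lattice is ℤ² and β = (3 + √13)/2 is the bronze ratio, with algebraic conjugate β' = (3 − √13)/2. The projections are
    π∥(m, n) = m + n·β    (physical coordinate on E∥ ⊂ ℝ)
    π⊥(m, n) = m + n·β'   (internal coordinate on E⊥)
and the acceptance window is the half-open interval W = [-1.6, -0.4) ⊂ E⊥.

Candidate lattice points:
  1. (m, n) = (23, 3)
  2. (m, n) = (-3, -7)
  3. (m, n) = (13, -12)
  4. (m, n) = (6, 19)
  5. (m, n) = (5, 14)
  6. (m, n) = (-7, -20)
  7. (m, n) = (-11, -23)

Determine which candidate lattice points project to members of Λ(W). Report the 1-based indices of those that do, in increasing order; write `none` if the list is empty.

2, 6

Numerically β ≈ 3.30278 and β' = −1/β ≈ -0.30278.
[1] lift (23,3): star map gives 22.09167; window check -1.6 ≤ 22.09167 < -0.4 is false → out
[2] lift (-3,-7): star map gives -0.88057; window check -1.6 ≤ -0.88057 < -0.4 is true → IN Λ
[3] lift (13,-12): star map gives 16.63331; window check -1.6 ≤ 16.63331 < -0.4 is false → out
[4] lift (6,19): star map gives 0.24726; window check -1.6 ≤ 0.24726 < -0.4 is false → out
[5] lift (5,14): star map gives 0.76114; window check -1.6 ≤ 0.76114 < -0.4 is false → out
[6] lift (-7,-20): star map gives -0.94449; window check -1.6 ≤ -0.94449 < -0.4 is true → IN Λ
[7] lift (-11,-23): star map gives -4.03616; window check -1.6 ≤ -4.03616 < -0.4 is false → out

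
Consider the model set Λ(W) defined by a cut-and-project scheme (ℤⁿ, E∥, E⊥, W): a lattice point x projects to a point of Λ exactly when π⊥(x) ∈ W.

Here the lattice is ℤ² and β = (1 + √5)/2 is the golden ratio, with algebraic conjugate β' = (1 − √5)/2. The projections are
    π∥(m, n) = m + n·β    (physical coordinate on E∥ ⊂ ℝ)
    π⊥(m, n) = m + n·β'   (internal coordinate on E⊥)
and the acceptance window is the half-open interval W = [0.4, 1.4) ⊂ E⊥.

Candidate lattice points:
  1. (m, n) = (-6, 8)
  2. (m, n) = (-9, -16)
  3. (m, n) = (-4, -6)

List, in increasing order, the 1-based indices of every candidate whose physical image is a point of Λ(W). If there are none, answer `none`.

2

β' = (1−√5)/2 ≈ -0.61803.
[1] lift (-6,8): star map gives -10.94427; window check 0.4 ≤ -10.94427 < 1.4 is false → out
[2] lift (-9,-16): star map gives 0.88854; window check 0.4 ≤ 0.88854 < 1.4 is true → IN Λ
[3] lift (-4,-6): star map gives -0.29180; window check 0.4 ≤ -0.29180 < 1.4 is false → out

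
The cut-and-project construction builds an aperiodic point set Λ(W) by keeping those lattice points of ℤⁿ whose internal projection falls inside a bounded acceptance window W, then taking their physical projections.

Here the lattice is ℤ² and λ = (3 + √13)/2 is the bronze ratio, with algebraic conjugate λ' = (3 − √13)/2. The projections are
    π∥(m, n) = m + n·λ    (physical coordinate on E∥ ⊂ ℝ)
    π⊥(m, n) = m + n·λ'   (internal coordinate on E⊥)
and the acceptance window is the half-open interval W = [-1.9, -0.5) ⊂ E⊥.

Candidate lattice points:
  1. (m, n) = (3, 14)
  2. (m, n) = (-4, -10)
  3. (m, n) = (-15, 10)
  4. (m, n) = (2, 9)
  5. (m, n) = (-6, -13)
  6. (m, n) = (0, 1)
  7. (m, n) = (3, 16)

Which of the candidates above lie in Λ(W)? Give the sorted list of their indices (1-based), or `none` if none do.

Compute λ' = (3−√13)/2 = -0.3028, so π⊥(m,n) = m -0.3028·n.
candidate 1: (m,n)=(3,14) → π∥ = 3+14·λ ≈ 49.2389, π⊥ = 3+14·λ' ≈ -1.2389 ∈ [-1.9, -0.5) ⇒ IN Λ
candidate 2: (m,n)=(-4,-10) → π∥ = -4-10·λ ≈ -37.0278, π⊥ = -4-10·λ' ≈ -0.9722 ∈ [-1.9, -0.5) ⇒ IN Λ
candidate 3: (m,n)=(-15,10) → π∥ = -15+10·λ ≈ 18.0278, π⊥ = -15+10·λ' ≈ -18.0278 ∉ [-1.9, -0.5) ⇒ out
candidate 4: (m,n)=(2,9) → π∥ = 2+9·λ ≈ 31.7250, π⊥ = 2+9·λ' ≈ -0.7250 ∈ [-1.9, -0.5) ⇒ IN Λ
candidate 5: (m,n)=(-6,-13) → π∥ = -6-13·λ ≈ -48.9361, π⊥ = -6-13·λ' ≈ -2.0639 ∉ [-1.9, -0.5) ⇒ out
candidate 6: (m,n)=(0,1) → π∥ = 0+1·λ ≈ 3.3028, π⊥ = 0+1·λ' ≈ -0.3028 ∉ [-1.9, -0.5) ⇒ out
candidate 7: (m,n)=(3,16) → π∥ = 3+16·λ ≈ 55.8444, π⊥ = 3+16·λ' ≈ -1.8444 ∈ [-1.9, -0.5) ⇒ IN Λ

1, 2, 4, 7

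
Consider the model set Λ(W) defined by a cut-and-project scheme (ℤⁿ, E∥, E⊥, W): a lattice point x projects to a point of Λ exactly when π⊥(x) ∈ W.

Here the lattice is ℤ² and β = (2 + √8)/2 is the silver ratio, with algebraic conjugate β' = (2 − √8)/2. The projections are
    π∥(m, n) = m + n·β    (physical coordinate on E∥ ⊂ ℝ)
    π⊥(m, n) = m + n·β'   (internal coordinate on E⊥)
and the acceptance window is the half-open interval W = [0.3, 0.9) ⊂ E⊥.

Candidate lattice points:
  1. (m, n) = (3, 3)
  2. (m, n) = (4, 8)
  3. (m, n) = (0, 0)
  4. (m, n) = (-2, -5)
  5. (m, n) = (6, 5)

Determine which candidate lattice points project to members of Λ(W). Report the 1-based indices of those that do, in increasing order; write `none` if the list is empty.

2

Compute β' = (2−√8)/2 = -0.4142, so π⊥(m,n) = m -0.4142·n.
#1 (3,3): internal coord 3 + (3)·β' = +1.7574; +1.7574 ∉ [0.3, 0.9) → out
#2 (4,8): internal coord 4 + (8)·β' = +0.6863; +0.6863 ∈ [0.3, 0.9) → IN Λ
#3 (0,0): internal coord 0 + (0)·β' = +0.0000; +0.0000 ∉ [0.3, 0.9) → out
#4 (-2,-5): internal coord -2 + (-5)·β' = +0.0711; +0.0711 ∉ [0.3, 0.9) → out
#5 (6,5): internal coord 6 + (5)·β' = +3.9289; +3.9289 ∉ [0.3, 0.9) → out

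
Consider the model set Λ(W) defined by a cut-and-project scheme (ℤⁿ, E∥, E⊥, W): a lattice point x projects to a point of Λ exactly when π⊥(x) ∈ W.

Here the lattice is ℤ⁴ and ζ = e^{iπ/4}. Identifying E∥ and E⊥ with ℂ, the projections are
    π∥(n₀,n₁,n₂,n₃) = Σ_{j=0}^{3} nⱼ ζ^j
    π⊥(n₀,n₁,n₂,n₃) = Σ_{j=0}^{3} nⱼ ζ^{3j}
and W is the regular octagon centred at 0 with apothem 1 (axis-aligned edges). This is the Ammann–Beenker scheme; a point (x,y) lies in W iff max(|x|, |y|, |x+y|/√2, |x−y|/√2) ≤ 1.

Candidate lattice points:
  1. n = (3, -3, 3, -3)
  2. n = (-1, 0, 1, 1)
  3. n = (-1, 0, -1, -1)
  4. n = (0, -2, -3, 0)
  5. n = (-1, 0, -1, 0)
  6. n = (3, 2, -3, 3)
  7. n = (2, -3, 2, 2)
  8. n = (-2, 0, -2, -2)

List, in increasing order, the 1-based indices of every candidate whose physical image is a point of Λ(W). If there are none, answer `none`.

2

Internal map: ζ^{3j} for j=0..3 gives (1,0), (−√2/2,√2/2), (0,−1), (√2/2,√2/2).
candidate 1: n = (3, -3, 3, -3) → π⊥ ≈ (+3.00000, -7.24264); max(|x|,|y|,|x±y|/√2) = 7.24264 > 1 ⇒ ∉ W
candidate 2: n = (-1, 0, 1, 1) → π⊥ ≈ (-0.29289, -0.29289); max(|x|,|y|,|x±y|/√2) = 0.41421 ≤ 1 ⇒ ∈ W
candidate 3: n = (-1, 0, -1, -1) → π⊥ ≈ (-1.70711, +0.29289); max(|x|,|y|,|x±y|/√2) = 1.70711 > 1 ⇒ ∉ W
candidate 4: n = (0, -2, -3, 0) → π⊥ ≈ (+1.41421, +1.58579); max(|x|,|y|,|x±y|/√2) = 2.12132 > 1 ⇒ ∉ W
candidate 5: n = (-1, 0, -1, 0) → π⊥ ≈ (-1.00000, +1.00000); max(|x|,|y|,|x±y|/√2) = 1.41421 > 1 ⇒ ∉ W
candidate 6: n = (3, 2, -3, 3) → π⊥ ≈ (+3.70711, +6.53553); max(|x|,|y|,|x±y|/√2) = 7.24264 > 1 ⇒ ∉ W
candidate 7: n = (2, -3, 2, 2) → π⊥ ≈ (+5.53553, -2.70711); max(|x|,|y|,|x±y|/√2) = 5.82843 > 1 ⇒ ∉ W
candidate 8: n = (-2, 0, -2, -2) → π⊥ ≈ (-3.41421, +0.58579); max(|x|,|y|,|x±y|/√2) = 3.41421 > 1 ⇒ ∉ W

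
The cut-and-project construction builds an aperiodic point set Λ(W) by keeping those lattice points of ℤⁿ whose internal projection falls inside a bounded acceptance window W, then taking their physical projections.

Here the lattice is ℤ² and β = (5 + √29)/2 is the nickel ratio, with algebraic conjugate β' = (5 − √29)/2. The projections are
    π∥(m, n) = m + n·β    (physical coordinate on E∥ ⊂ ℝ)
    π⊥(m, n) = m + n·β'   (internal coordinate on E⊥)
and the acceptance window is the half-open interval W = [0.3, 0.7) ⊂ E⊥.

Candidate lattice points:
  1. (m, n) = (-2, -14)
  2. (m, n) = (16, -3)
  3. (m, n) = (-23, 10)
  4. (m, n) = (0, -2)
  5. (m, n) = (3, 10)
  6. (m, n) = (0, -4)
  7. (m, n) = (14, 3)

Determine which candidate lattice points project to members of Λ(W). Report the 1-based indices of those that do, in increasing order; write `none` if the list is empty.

Compute β' = (5−√29)/2 = -0.1926, so π⊥(m,n) = m -0.1926·n.
[1] lift (-2,-14): star map gives 0.6962; window check 0.3 ≤ 0.6962 < 0.7 is true → IN Λ
[2] lift (16,-3): star map gives 16.5777; window check 0.3 ≤ 16.5777 < 0.7 is false → out
[3] lift (-23,10): star map gives -24.9258; window check 0.3 ≤ -24.9258 < 0.7 is false → out
[4] lift (0,-2): star map gives 0.3852; window check 0.3 ≤ 0.3852 < 0.7 is true → IN Λ
[5] lift (3,10): star map gives 1.0742; window check 0.3 ≤ 1.0742 < 0.7 is false → out
[6] lift (0,-4): star map gives 0.7703; window check 0.3 ≤ 0.7703 < 0.7 is false → out
[7] lift (14,3): star map gives 13.4223; window check 0.3 ≤ 13.4223 < 0.7 is false → out

1, 4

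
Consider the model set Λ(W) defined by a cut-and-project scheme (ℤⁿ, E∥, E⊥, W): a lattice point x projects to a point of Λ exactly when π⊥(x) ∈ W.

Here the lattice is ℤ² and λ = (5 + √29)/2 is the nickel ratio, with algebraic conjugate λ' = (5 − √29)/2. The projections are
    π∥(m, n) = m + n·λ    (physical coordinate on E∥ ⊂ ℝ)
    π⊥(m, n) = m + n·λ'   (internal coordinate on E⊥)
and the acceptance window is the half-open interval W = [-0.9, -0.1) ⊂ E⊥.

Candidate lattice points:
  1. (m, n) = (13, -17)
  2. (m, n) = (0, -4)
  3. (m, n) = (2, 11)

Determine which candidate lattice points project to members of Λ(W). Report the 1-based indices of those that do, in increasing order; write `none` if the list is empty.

3

Compute λ' = (5−√29)/2 = -0.192582, so π⊥(m,n) = m -0.192582·n.
#1 (13,-17): internal coord 13 + (-17)·λ' = +16.273901; +16.273901 ∉ [-0.9, -0.1) → out
#2 (0,-4): internal coord 0 + (-4)·λ' = +0.770330; +0.770330 ∉ [-0.9, -0.1) → out
#3 (2,11): internal coord 2 + (11)·λ' = -0.118406; -0.118406 ∈ [-0.9, -0.1) → IN Λ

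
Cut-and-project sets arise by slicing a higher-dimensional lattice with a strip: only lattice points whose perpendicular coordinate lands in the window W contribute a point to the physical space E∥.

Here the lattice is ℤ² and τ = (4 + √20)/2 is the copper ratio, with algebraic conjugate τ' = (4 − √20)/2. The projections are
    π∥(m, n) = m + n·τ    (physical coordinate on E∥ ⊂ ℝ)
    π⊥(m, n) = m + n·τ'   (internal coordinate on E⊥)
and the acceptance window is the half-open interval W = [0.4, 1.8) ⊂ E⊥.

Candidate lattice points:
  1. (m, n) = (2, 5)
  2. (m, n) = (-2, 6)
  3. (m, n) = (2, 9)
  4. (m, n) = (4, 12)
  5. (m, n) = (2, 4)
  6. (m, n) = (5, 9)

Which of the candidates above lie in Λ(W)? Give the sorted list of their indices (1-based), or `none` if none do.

Compute τ' = (4−√20)/2 = -0.236068, so π⊥(m,n) = m -0.236068·n.
candidate 1: (m,n)=(2,5) → π∥ = 2+5·τ ≈ 23.180340, π⊥ = 2+5·τ' ≈ 0.819660 ∈ [0.4, 1.8) ⇒ IN Λ
candidate 2: (m,n)=(-2,6) → π∥ = -2+6·τ ≈ 23.416408, π⊥ = -2+6·τ' ≈ -3.416408 ∉ [0.4, 1.8) ⇒ out
candidate 3: (m,n)=(2,9) → π∥ = 2+9·τ ≈ 40.124612, π⊥ = 2+9·τ' ≈ -0.124612 ∉ [0.4, 1.8) ⇒ out
candidate 4: (m,n)=(4,12) → π∥ = 4+12·τ ≈ 54.832816, π⊥ = 4+12·τ' ≈ 1.167184 ∈ [0.4, 1.8) ⇒ IN Λ
candidate 5: (m,n)=(2,4) → π∥ = 2+4·τ ≈ 18.944272, π⊥ = 2+4·τ' ≈ 1.055728 ∈ [0.4, 1.8) ⇒ IN Λ
candidate 6: (m,n)=(5,9) → π∥ = 5+9·τ ≈ 43.124612, π⊥ = 5+9·τ' ≈ 2.875388 ∉ [0.4, 1.8) ⇒ out

1, 4, 5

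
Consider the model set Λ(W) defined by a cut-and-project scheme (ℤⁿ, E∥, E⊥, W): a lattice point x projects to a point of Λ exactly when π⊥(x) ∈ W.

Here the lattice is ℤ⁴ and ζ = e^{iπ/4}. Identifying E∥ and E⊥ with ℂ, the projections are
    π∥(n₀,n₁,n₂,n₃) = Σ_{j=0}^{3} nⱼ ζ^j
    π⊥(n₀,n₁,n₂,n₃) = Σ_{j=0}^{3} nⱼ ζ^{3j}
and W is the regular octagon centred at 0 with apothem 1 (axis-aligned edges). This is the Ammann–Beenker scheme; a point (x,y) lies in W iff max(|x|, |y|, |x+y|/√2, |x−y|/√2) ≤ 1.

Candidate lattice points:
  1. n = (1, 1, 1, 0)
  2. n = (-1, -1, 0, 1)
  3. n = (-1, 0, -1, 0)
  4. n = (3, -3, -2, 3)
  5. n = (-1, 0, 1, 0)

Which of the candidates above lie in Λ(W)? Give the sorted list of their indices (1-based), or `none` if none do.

1, 2

Internal map: ζ^{3j} for j=0..3 gives (1,0), (−√2/2,√2/2), (0,−1), (√2/2,√2/2).
#1 (1, 1, 1, 0): internal (0.292893, -0.292893); octagon support 0.414214 vs apothem 1 → ∈ W
#2 (-1, -1, 0, 1): internal (0.414214, 0.000000); octagon support 0.414214 vs apothem 1 → ∈ W
#3 (-1, 0, -1, 0): internal (-1.000000, 1.000000); octagon support 1.414214 vs apothem 1 → ∉ W
#4 (3, -3, -2, 3): internal (7.242641, 2.000000); octagon support 7.242641 vs apothem 1 → ∉ W
#5 (-1, 0, 1, 0): internal (-1.000000, -1.000000); octagon support 1.414214 vs apothem 1 → ∉ W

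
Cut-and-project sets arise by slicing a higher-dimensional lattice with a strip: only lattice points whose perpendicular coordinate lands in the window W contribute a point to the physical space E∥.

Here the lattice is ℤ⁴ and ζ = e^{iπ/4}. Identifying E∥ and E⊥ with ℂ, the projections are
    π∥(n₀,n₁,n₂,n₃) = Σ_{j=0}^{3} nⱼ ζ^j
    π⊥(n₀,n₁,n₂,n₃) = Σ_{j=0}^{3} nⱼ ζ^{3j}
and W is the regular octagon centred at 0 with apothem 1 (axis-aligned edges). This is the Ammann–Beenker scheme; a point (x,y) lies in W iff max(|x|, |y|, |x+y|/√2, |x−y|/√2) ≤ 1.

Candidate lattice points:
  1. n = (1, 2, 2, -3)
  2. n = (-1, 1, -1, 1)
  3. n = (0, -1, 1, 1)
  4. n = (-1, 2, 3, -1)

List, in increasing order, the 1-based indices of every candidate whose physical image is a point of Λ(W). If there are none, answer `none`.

none

With ζ = e^{iπ/4} the internal vectors are ζ^0,ζ^3,ζ^6,ζ^9.
candidate 1: n = (1, 2, 2, -3) → π⊥ ≈ (-2.53553, -2.70711); max(|x|,|y|,|x±y|/√2) = 3.70711 > 1 ⇒ ∉ W
candidate 2: n = (-1, 1, -1, 1) → π⊥ ≈ (-1.00000, +2.41421); max(|x|,|y|,|x±y|/√2) = 2.41421 > 1 ⇒ ∉ W
candidate 3: n = (0, -1, 1, 1) → π⊥ ≈ (+1.41421, -1.00000); max(|x|,|y|,|x±y|/√2) = 1.70711 > 1 ⇒ ∉ W
candidate 4: n = (-1, 2, 3, -1) → π⊥ ≈ (-3.12132, -2.29289); max(|x|,|y|,|x±y|/√2) = 3.82843 > 1 ⇒ ∉ W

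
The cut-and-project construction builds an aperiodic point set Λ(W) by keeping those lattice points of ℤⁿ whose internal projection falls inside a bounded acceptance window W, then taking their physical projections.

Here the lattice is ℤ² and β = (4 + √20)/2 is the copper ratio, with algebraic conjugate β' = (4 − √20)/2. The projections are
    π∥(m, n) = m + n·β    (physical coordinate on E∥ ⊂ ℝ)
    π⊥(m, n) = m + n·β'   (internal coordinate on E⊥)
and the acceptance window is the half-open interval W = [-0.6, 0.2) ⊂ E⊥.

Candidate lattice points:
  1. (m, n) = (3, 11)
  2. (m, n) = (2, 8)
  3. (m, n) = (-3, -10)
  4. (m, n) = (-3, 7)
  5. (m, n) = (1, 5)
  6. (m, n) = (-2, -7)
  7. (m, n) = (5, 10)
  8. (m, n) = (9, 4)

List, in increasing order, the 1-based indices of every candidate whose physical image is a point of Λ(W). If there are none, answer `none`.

Numerically β ≈ 4.23607 and β' = −1/β ≈ -0.23607.
candidate 1: (m,n)=(3,11) → π∥ = 3+11·β ≈ 49.59675, π⊥ = 3+11·β' ≈ 0.40325 ∉ [-0.6, 0.2) ⇒ out
candidate 2: (m,n)=(2,8) → π∥ = 2+8·β ≈ 35.88854, π⊥ = 2+8·β' ≈ 0.11146 ∈ [-0.6, 0.2) ⇒ IN Λ
candidate 3: (m,n)=(-3,-10) → π∥ = -3-10·β ≈ -45.36068, π⊥ = -3-10·β' ≈ -0.63932 ∉ [-0.6, 0.2) ⇒ out
candidate 4: (m,n)=(-3,7) → π∥ = -3+7·β ≈ 26.65248, π⊥ = -3+7·β' ≈ -4.65248 ∉ [-0.6, 0.2) ⇒ out
candidate 5: (m,n)=(1,5) → π∥ = 1+5·β ≈ 22.18034, π⊥ = 1+5·β' ≈ -0.18034 ∈ [-0.6, 0.2) ⇒ IN Λ
candidate 6: (m,n)=(-2,-7) → π∥ = -2-7·β ≈ -31.65248, π⊥ = -2-7·β' ≈ -0.34752 ∈ [-0.6, 0.2) ⇒ IN Λ
candidate 7: (m,n)=(5,10) → π∥ = 5+10·β ≈ 47.36068, π⊥ = 5+10·β' ≈ 2.63932 ∉ [-0.6, 0.2) ⇒ out
candidate 8: (m,n)=(9,4) → π∥ = 9+4·β ≈ 25.94427, π⊥ = 9+4·β' ≈ 8.05573 ∉ [-0.6, 0.2) ⇒ out

2, 5, 6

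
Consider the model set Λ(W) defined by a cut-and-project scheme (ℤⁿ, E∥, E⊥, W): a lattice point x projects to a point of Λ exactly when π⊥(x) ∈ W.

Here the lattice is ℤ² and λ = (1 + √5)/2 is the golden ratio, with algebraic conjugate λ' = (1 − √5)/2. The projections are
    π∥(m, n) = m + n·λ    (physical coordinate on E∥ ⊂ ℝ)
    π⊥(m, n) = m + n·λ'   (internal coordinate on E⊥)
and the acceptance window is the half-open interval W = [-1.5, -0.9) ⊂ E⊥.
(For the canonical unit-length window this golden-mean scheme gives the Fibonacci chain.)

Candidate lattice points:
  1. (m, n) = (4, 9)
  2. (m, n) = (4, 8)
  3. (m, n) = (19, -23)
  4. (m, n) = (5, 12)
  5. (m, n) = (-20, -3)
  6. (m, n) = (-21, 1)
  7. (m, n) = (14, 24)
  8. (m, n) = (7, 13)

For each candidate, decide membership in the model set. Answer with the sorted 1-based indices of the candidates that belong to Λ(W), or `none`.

2, 8

Numerically λ ≈ 1.618034 and λ' = −1/λ ≈ -0.618034.
candidate 1: (m,n)=(4,9) → π∥ = 4+9·λ ≈ 18.562306, π⊥ = 4+9·λ' ≈ -1.562306 ∉ [-1.5, -0.9) ⇒ out
candidate 2: (m,n)=(4,8) → π∥ = 4+8·λ ≈ 16.944272, π⊥ = 4+8·λ' ≈ -0.944272 ∈ [-1.5, -0.9) ⇒ IN Λ
candidate 3: (m,n)=(19,-23) → π∥ = 19-23·λ ≈ -18.214782, π⊥ = 19-23·λ' ≈ 33.214782 ∉ [-1.5, -0.9) ⇒ out
candidate 4: (m,n)=(5,12) → π∥ = 5+12·λ ≈ 24.416408, π⊥ = 5+12·λ' ≈ -2.416408 ∉ [-1.5, -0.9) ⇒ out
candidate 5: (m,n)=(-20,-3) → π∥ = -20-3·λ ≈ -24.854102, π⊥ = -20-3·λ' ≈ -18.145898 ∉ [-1.5, -0.9) ⇒ out
candidate 6: (m,n)=(-21,1) → π∥ = -21+1·λ ≈ -19.381966, π⊥ = -21+1·λ' ≈ -21.618034 ∉ [-1.5, -0.9) ⇒ out
candidate 7: (m,n)=(14,24) → π∥ = 14+24·λ ≈ 52.832816, π⊥ = 14+24·λ' ≈ -0.832816 ∉ [-1.5, -0.9) ⇒ out
candidate 8: (m,n)=(7,13) → π∥ = 7+13·λ ≈ 28.034442, π⊥ = 7+13·λ' ≈ -1.034442 ∈ [-1.5, -0.9) ⇒ IN Λ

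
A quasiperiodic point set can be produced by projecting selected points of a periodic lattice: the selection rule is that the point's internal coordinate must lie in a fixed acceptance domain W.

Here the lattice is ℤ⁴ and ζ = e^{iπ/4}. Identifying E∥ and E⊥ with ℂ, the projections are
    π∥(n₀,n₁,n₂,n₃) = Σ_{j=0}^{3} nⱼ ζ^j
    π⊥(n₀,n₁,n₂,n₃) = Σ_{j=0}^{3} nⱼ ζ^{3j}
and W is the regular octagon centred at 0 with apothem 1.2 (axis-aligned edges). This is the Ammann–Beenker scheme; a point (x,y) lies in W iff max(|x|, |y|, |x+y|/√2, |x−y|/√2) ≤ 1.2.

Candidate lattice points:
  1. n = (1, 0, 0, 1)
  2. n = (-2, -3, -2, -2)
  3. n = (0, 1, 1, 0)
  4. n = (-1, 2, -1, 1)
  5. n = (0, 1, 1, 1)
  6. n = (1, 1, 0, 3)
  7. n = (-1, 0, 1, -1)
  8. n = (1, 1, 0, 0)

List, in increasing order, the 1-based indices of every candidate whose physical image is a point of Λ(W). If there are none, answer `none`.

3, 5, 8

π⊥(n) = n₀ + n₁ζ³ + n₂ζ⁶ + n₃ζ⁹ where ζ = e^{iπ/4}.
candidate 1: n = (1, 0, 0, 1) → π⊥ ≈ (+1.7071, +0.7071); max(|x|,|y|,|x±y|/√2) = 1.7071 > 1.2 ⇒ ∉ W
candidate 2: n = (-2, -3, -2, -2) → π⊥ ≈ (-1.2929, -1.5355); max(|x|,|y|,|x±y|/√2) = 2.0000 > 1.2 ⇒ ∉ W
candidate 3: n = (0, 1, 1, 0) → π⊥ ≈ (-0.7071, -0.2929); max(|x|,|y|,|x±y|/√2) = 0.7071 ≤ 1.2 ⇒ ∈ W
candidate 4: n = (-1, 2, -1, 1) → π⊥ ≈ (-1.7071, +3.1213); max(|x|,|y|,|x±y|/√2) = 3.4142 > 1.2 ⇒ ∉ W
candidate 5: n = (0, 1, 1, 1) → π⊥ ≈ (+0.0000, +0.4142); max(|x|,|y|,|x±y|/√2) = 0.4142 ≤ 1.2 ⇒ ∈ W
candidate 6: n = (1, 1, 0, 3) → π⊥ ≈ (+2.4142, +2.8284); max(|x|,|y|,|x±y|/√2) = 3.7071 > 1.2 ⇒ ∉ W
candidate 7: n = (-1, 0, 1, -1) → π⊥ ≈ (-1.7071, -1.7071); max(|x|,|y|,|x±y|/√2) = 2.4142 > 1.2 ⇒ ∉ W
candidate 8: n = (1, 1, 0, 0) → π⊥ ≈ (+0.2929, +0.7071); max(|x|,|y|,|x±y|/√2) = 0.7071 ≤ 1.2 ⇒ ∈ W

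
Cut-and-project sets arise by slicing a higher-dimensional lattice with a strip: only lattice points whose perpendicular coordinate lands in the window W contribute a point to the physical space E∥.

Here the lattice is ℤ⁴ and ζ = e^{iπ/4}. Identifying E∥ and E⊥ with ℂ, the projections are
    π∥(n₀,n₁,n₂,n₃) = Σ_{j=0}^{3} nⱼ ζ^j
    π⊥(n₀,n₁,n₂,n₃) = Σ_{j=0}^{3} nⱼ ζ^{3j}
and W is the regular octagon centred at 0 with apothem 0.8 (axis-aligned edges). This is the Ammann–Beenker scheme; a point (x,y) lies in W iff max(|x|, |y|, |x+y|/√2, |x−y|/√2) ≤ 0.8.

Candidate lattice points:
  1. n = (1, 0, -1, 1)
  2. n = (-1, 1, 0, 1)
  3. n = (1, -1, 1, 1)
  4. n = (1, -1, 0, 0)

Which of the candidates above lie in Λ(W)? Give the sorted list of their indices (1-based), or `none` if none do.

Internal map: ζ^{3j} for j=0..3 gives (1,0), (−√2/2,√2/2), (0,−1), (√2/2,√2/2).
#1 (1, 0, -1, 1): internal (1.70711, 1.70711); octagon support 2.41421 vs apothem 0.8 → ∉ W
#2 (-1, 1, 0, 1): internal (-1.00000, 1.41421); octagon support 1.70711 vs apothem 0.8 → ∉ W
#3 (1, -1, 1, 1): internal (2.41421, -1.00000); octagon support 2.41421 vs apothem 0.8 → ∉ W
#4 (1, -1, 0, 0): internal (1.70711, -0.70711); octagon support 1.70711 vs apothem 0.8 → ∉ W

none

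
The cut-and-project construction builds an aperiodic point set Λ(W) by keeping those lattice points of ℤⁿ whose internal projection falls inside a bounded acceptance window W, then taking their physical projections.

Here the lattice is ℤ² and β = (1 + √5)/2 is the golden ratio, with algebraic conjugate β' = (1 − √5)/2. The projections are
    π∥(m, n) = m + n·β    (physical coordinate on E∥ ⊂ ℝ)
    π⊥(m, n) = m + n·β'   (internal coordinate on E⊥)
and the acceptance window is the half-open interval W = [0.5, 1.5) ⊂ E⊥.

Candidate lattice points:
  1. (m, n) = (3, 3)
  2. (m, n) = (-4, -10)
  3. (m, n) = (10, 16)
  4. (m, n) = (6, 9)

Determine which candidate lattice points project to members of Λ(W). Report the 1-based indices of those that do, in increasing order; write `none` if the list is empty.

1

Numerically β ≈ 1.618034 and β' = −1/β ≈ -0.618034.
[1] lift (3,3): star map gives 1.145898; window check 0.5 ≤ 1.145898 < 1.5 is true → IN Λ
[2] lift (-4,-10): star map gives 2.180340; window check 0.5 ≤ 2.180340 < 1.5 is false → out
[3] lift (10,16): star map gives 0.111456; window check 0.5 ≤ 0.111456 < 1.5 is false → out
[4] lift (6,9): star map gives 0.437694; window check 0.5 ≤ 0.437694 < 1.5 is false → out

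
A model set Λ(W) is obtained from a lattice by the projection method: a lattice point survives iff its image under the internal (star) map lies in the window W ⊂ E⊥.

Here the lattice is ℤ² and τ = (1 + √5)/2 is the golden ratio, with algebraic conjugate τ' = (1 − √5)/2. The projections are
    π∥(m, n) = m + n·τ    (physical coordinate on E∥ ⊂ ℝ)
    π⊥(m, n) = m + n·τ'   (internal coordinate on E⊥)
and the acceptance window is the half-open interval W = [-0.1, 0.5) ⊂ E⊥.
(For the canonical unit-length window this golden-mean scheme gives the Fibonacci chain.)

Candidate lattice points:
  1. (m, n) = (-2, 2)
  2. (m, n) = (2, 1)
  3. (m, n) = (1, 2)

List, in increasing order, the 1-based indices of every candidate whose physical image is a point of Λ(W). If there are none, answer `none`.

τ' = (1−√5)/2 ≈ -0.61803.
[1] lift (-2,2): star map gives -3.23607; window check -0.1 ≤ -3.23607 < 0.5 is false → out
[2] lift (2,1): star map gives 1.38197; window check -0.1 ≤ 1.38197 < 0.5 is false → out
[3] lift (1,2): star map gives -0.23607; window check -0.1 ≤ -0.23607 < 0.5 is false → out

none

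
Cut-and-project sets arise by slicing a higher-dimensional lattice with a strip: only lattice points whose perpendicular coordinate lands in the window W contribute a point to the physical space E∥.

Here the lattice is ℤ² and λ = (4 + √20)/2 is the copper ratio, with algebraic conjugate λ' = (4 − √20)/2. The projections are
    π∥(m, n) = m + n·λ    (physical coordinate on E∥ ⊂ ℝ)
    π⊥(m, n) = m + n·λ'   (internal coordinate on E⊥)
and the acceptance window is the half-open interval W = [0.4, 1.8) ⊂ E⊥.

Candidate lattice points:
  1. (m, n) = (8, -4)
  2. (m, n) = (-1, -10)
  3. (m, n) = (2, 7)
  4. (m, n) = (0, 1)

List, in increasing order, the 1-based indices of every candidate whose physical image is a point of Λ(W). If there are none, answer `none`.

2

λ' = (4−√20)/2 ≈ -0.23607.
candidate 1: (m,n)=(8,-4) → π∥ = 8-4·λ ≈ -8.94427, π⊥ = 8-4·λ' ≈ 8.94427 ∉ [0.4, 1.8) ⇒ out
candidate 2: (m,n)=(-1,-10) → π∥ = -1-10·λ ≈ -43.36068, π⊥ = -1-10·λ' ≈ 1.36068 ∈ [0.4, 1.8) ⇒ IN Λ
candidate 3: (m,n)=(2,7) → π∥ = 2+7·λ ≈ 31.65248, π⊥ = 2+7·λ' ≈ 0.34752 ∉ [0.4, 1.8) ⇒ out
candidate 4: (m,n)=(0,1) → π∥ = 0+1·λ ≈ 4.23607, π⊥ = 0+1·λ' ≈ -0.23607 ∉ [0.4, 1.8) ⇒ out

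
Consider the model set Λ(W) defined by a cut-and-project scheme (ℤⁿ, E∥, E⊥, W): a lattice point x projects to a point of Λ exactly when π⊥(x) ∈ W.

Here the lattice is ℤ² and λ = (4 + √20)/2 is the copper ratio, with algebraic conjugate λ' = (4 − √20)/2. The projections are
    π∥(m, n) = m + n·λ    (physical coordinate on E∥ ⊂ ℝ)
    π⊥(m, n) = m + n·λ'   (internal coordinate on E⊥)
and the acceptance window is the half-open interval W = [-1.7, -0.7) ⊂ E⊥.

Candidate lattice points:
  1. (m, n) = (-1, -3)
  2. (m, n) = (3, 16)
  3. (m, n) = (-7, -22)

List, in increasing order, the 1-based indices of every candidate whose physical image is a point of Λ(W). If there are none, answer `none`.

Compute λ' = (4−√20)/2 = -0.23607, so π⊥(m,n) = m -0.23607·n.
#1 (-1,-3): internal coord -1 + (-3)·λ' = -0.29180; -0.29180 ∉ [-1.7, -0.7) → out
#2 (3,16): internal coord 3 + (16)·λ' = -0.77709; -0.77709 ∈ [-1.7, -0.7) → IN Λ
#3 (-7,-22): internal coord -7 + (-22)·λ' = -1.80650; -1.80650 ∉ [-1.7, -0.7) → out

2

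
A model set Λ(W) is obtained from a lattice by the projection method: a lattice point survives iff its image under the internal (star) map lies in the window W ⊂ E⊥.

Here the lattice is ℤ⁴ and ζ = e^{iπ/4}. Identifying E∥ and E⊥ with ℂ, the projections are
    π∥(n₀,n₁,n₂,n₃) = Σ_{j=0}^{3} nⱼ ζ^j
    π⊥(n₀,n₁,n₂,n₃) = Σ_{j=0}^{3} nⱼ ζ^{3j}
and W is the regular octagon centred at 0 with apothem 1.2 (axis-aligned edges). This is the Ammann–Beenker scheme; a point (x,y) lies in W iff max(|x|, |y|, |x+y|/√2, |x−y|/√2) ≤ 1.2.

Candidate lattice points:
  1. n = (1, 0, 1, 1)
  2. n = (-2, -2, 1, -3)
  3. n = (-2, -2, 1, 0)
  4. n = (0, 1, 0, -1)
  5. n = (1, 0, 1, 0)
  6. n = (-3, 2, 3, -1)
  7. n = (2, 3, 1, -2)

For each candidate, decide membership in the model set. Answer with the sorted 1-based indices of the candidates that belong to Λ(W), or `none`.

none

π⊥(n) = n₀ + n₁ζ³ + n₂ζ⁶ + n₃ζ⁹ where ζ = e^{iπ/4}.
#1 (1, 0, 1, 1): internal (1.7071, -0.2929); octagon support 1.7071 vs apothem 1.2 → ∉ W
#2 (-2, -2, 1, -3): internal (-2.7071, -4.5355); octagon support 5.1213 vs apothem 1.2 → ∉ W
#3 (-2, -2, 1, 0): internal (-0.5858, -2.4142); octagon support 2.4142 vs apothem 1.2 → ∉ W
#4 (0, 1, 0, -1): internal (-1.4142, 0.0000); octagon support 1.4142 vs apothem 1.2 → ∉ W
#5 (1, 0, 1, 0): internal (1.0000, -1.0000); octagon support 1.4142 vs apothem 1.2 → ∉ W
#6 (-3, 2, 3, -1): internal (-5.1213, -2.2929); octagon support 5.2426 vs apothem 1.2 → ∉ W
#7 (2, 3, 1, -2): internal (-1.5355, -0.2929); octagon support 1.5355 vs apothem 1.2 → ∉ W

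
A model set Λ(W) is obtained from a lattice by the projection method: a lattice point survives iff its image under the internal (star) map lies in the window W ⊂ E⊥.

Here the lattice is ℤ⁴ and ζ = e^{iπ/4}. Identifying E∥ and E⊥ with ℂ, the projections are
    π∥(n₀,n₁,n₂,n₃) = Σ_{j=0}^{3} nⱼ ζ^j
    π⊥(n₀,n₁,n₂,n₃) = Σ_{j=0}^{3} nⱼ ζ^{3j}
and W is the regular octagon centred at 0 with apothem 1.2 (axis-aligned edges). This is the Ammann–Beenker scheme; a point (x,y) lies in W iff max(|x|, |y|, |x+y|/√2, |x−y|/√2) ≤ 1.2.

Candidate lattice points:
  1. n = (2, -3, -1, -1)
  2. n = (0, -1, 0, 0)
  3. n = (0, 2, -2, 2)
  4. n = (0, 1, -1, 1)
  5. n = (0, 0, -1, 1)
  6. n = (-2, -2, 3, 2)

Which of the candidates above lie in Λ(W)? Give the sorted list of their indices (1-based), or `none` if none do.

With ζ = e^{iπ/4} the internal vectors are ζ^0,ζ^3,ζ^6,ζ^9.
candidate 1: n = (2, -3, -1, -1) → π⊥ ≈ (+3.414214, -1.828427); max(|x|,|y|,|x±y|/√2) = 3.707107 > 1.2 ⇒ ∉ W
candidate 2: n = (0, -1, 0, 0) → π⊥ ≈ (+0.707107, -0.707107); max(|x|,|y|,|x±y|/√2) = 1.000000 ≤ 1.2 ⇒ ∈ W
candidate 3: n = (0, 2, -2, 2) → π⊥ ≈ (+0.000000, +4.828427); max(|x|,|y|,|x±y|/√2) = 4.828427 > 1.2 ⇒ ∉ W
candidate 4: n = (0, 1, -1, 1) → π⊥ ≈ (+0.000000, +2.414214); max(|x|,|y|,|x±y|/√2) = 2.414214 > 1.2 ⇒ ∉ W
candidate 5: n = (0, 0, -1, 1) → π⊥ ≈ (+0.707107, +1.707107); max(|x|,|y|,|x±y|/√2) = 1.707107 > 1.2 ⇒ ∉ W
candidate 6: n = (-2, -2, 3, 2) → π⊥ ≈ (+0.828427, -3.000000); max(|x|,|y|,|x±y|/√2) = 3.000000 > 1.2 ⇒ ∉ W

2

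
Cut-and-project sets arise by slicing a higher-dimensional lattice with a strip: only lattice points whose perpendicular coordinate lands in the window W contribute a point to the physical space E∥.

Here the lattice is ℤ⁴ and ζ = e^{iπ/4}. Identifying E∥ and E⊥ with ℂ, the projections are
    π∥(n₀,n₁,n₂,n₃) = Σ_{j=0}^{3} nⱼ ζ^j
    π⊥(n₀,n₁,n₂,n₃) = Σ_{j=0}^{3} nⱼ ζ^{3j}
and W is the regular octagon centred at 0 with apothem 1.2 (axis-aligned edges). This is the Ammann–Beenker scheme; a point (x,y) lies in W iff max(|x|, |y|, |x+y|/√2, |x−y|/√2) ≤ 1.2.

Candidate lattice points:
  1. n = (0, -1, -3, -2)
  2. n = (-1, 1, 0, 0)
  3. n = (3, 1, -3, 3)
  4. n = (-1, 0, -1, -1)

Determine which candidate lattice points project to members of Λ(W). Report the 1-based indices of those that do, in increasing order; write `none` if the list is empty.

1

π⊥(n) = n₀ + n₁ζ³ + n₂ζ⁶ + n₃ζ⁹ where ζ = e^{iπ/4}.
#1 (0, -1, -3, -2): internal (-0.70711, 0.87868); octagon support 1.12132 vs apothem 1.2 → ∈ W
#2 (-1, 1, 0, 0): internal (-1.70711, 0.70711); octagon support 1.70711 vs apothem 1.2 → ∉ W
#3 (3, 1, -3, 3): internal (4.41421, 5.82843); octagon support 7.24264 vs apothem 1.2 → ∉ W
#4 (-1, 0, -1, -1): internal (-1.70711, 0.29289); octagon support 1.70711 vs apothem 1.2 → ∉ W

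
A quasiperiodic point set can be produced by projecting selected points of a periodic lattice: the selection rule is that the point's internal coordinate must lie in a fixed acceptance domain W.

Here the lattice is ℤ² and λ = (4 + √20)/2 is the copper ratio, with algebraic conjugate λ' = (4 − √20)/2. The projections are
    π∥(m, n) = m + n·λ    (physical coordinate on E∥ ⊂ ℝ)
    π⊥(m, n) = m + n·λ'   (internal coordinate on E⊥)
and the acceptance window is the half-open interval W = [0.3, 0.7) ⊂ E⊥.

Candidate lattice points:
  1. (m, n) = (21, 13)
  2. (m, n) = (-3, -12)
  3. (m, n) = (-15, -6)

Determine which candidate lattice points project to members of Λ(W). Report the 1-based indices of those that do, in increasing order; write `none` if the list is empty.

none

λ' = (4−√20)/2 ≈ -0.236068.
#1 (21,13): internal coord 21 + (13)·λ' = +17.931116; +17.931116 ∉ [0.3, 0.7) → out
#2 (-3,-12): internal coord -3 + (-12)·λ' = -0.167184; -0.167184 ∉ [0.3, 0.7) → out
#3 (-15,-6): internal coord -15 + (-6)·λ' = -13.583592; -13.583592 ∉ [0.3, 0.7) → out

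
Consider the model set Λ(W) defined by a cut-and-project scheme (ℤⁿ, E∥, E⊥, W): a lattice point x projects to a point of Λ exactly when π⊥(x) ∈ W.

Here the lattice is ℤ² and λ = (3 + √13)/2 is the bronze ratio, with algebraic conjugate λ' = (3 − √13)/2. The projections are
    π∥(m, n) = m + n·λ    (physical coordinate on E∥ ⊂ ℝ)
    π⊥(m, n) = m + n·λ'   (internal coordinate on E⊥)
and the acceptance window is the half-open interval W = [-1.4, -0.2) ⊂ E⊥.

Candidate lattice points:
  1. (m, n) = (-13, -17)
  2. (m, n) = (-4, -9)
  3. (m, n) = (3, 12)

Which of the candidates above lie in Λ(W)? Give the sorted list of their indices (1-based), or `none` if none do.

Numerically λ ≈ 3.30278 and λ' = −1/λ ≈ -0.30278.
candidate 1: (m,n)=(-13,-17) → π∥ = -13-17·λ ≈ -69.14719, π⊥ = -13-17·λ' ≈ -7.85281 ∉ [-1.4, -0.2) ⇒ out
candidate 2: (m,n)=(-4,-9) → π∥ = -4-9·λ ≈ -33.72498, π⊥ = -4-9·λ' ≈ -1.27502 ∈ [-1.4, -0.2) ⇒ IN Λ
candidate 3: (m,n)=(3,12) → π∥ = 3+12·λ ≈ 42.63331, π⊥ = 3+12·λ' ≈ -0.63331 ∈ [-1.4, -0.2) ⇒ IN Λ

2, 3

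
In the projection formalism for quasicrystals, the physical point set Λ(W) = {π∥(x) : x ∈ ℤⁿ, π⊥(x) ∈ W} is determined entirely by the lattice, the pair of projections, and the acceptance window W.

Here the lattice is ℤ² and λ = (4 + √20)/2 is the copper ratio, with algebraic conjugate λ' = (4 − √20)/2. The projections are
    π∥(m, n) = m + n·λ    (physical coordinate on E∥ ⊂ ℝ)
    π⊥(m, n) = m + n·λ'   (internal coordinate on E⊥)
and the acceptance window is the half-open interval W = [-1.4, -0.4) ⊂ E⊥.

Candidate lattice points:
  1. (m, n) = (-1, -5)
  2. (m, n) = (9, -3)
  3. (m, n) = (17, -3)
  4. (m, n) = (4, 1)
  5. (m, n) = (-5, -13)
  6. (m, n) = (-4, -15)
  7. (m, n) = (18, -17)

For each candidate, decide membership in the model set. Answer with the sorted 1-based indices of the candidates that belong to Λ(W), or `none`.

6

Numerically λ ≈ 4.236068 and λ' = −1/λ ≈ -0.236068.
[1] lift (-1,-5): star map gives 0.180340; window check -1.4 ≤ 0.180340 < -0.4 is false → out
[2] lift (9,-3): star map gives 9.708204; window check -1.4 ≤ 9.708204 < -0.4 is false → out
[3] lift (17,-3): star map gives 17.708204; window check -1.4 ≤ 17.708204 < -0.4 is false → out
[4] lift (4,1): star map gives 3.763932; window check -1.4 ≤ 3.763932 < -0.4 is false → out
[5] lift (-5,-13): star map gives -1.931116; window check -1.4 ≤ -1.931116 < -0.4 is false → out
[6] lift (-4,-15): star map gives -0.458980; window check -1.4 ≤ -0.458980 < -0.4 is true → IN Λ
[7] lift (18,-17): star map gives 22.013156; window check -1.4 ≤ 22.013156 < -0.4 is false → out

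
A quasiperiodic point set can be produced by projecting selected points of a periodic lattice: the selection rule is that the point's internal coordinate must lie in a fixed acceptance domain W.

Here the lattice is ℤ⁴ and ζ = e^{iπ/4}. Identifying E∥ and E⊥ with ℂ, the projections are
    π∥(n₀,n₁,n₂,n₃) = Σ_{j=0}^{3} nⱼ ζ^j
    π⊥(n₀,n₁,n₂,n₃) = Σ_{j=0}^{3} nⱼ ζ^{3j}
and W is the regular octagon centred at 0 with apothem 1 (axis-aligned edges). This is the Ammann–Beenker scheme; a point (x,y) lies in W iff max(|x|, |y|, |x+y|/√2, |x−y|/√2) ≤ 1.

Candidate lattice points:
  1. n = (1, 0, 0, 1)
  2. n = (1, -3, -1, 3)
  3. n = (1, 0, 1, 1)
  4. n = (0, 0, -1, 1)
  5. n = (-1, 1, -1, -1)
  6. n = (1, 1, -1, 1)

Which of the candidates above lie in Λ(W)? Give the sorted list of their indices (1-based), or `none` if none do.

none

Internal map: ζ^{3j} for j=0..3 gives (1,0), (−√2/2,√2/2), (0,−1), (√2/2,√2/2).
#1 (1, 0, 0, 1): internal (1.70711, 0.70711); octagon support 1.70711 vs apothem 1 → ∉ W
#2 (1, -3, -1, 3): internal (5.24264, 1.00000); octagon support 5.24264 vs apothem 1 → ∉ W
#3 (1, 0, 1, 1): internal (1.70711, -0.29289); octagon support 1.70711 vs apothem 1 → ∉ W
#4 (0, 0, -1, 1): internal (0.70711, 1.70711); octagon support 1.70711 vs apothem 1 → ∉ W
#5 (-1, 1, -1, -1): internal (-2.41421, 1.00000); octagon support 2.41421 vs apothem 1 → ∉ W
#6 (1, 1, -1, 1): internal (1.00000, 2.41421); octagon support 2.41421 vs apothem 1 → ∉ W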